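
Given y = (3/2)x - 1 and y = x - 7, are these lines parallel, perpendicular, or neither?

Slope of line 1: m1 = 3/2
Slope of line 2: m2 = 1
For parallel lines we need equal slopes: 3/2 != 1.
For perpendicular lines we need m1*m2 = -1: (3/2)(1) = 3/2 != -1.
Since neither condition holds, the lines are neither parallel nor perpendicular.

Neither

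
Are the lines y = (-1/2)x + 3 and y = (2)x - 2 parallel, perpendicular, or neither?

Slope of line 1: m1 = -1/2
Slope of line 2: m2 = 2
Two lines are perpendicular when the product of their slopes is -1 (negative reciprocals).
m1 * m2 = (-1/2) * (2) = -1, confirming perpendicularity.

Perpendicular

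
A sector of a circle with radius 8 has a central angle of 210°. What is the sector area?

Sector area = π(8²)(7/12) = 112*pi/3

112*pi/3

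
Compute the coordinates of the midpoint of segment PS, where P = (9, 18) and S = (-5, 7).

The midpoint is the average of the coordinates:
x: (9 + -5)/2 = 2
y: (18 + 7)/2 = 25/2
Midpoint = (2, 25/2)

(2, 25/2)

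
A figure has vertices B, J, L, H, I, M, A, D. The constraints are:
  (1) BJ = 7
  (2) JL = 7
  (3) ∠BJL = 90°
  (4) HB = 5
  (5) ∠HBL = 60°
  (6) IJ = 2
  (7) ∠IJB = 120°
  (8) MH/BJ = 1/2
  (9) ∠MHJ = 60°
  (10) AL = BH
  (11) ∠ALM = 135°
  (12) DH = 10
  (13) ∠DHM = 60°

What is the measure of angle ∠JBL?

Step 1: By the law of cosines on triangle BJL: BL² = 7² + 7² − 2·7·7·cos(90°) = 98, so BL = 7·√2.
Step 2: By the inverse law of cosines on triangle JBL: cos(∠JBL) = (7² + (7·√2)² − 7²) / (2·7·7·√2) = 98/138.59 = 0.7071, so ∠JBL = 45°.

Therefore, the measure of angle ∠JBL = 45°.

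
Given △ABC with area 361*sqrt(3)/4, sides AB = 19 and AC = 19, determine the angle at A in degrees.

From the SAS area formula Area = (1/2)ab sin(C), rearranging gives sin(C) = 2*Area/(ab).
sin(C) = 2 * 361*sqrt(3)/4 / (361) = sqrt(3)/2.
Therefore C = arcsin(sqrt(3)/2) = 60°.
Since sin(180° - C) = sin(C), the obtuse angle 120° gives the same area, so C = 60° or C = 120°.

60° or 120°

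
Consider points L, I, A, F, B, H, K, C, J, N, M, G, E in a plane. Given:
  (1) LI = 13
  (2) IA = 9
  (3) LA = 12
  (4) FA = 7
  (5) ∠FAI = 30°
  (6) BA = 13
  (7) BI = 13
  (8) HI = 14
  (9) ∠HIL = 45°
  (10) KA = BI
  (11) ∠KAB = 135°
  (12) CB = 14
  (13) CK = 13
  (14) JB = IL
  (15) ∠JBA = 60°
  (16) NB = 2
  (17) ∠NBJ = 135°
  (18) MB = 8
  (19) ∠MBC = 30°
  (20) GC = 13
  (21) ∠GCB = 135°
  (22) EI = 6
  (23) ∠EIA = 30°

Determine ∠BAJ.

From the given relations: JB = IL = 13.
Step 1: By the law of cosines on triangle ABJ: AJ² = 13² + 13² − 2·13·13·cos(60°) = 169, so AJ = 13.
Step 2: By the inverse law of cosines on triangle BAJ: cos(∠BAJ) = (13² + 13² − 13²) / (2·13·13) = 169/338 = 0.5, so ∠BAJ = 60°.

Therefore, the measure of angle ∠BAJ = 60°.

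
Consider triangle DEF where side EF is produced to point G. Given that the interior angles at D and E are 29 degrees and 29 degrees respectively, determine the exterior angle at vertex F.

The interior angle at F is 180 - 29 - 29 = 122 degrees.
The exterior angle and interior angle at F are supplementary:
Exterior angle = 180 - 122 = 58 degrees.

58 degrees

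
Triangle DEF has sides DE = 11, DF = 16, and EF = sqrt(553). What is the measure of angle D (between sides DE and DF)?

By the inverse law of cosines: cos(D) = (DE² + DF² - EF²) / (2 × DE × DF)
cos(D) = (11² + 16² - (sqrt(553))²) / (2 × 11 × 16)
cos(D) = (121 + 256 - (553)) / 352
cos(D) = -1/2
D = arccos(-1/2) = 120°

120°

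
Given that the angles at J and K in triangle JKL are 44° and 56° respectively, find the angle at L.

By the triangle angle sum property, the three interior angles of any triangle add up to 180°.
We know angle J = 44° and angle K = 56°, so their sum is 100°.
Therefore angle L = 180° - 100° = 80°.

80 degrees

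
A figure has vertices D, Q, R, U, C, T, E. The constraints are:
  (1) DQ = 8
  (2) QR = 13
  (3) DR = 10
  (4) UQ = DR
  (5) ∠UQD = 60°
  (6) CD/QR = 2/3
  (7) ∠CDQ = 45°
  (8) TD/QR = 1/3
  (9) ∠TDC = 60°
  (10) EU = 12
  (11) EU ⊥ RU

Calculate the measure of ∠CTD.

From the given relations: TD = 1/3·QR = 1/3·13 ≈ 4.33; CD = 2/3·QR = 2/3·13 ≈ 8.67.
Step 1: By the law of cosines on triangle TDC: TC² = 4.33² + 8.67² − 2·4.33·8.67·cos(60°) = 56.33, so TC ≈ 7.51.
Step 2: By the inverse law of cosines on triangle CTD: cos(∠CTD) = (7.51² + 4.33² − 8.67²) / (2·7.51·4.33) = 0/65.05 = 0, so ∠CTD = 90°.

Therefore, the measure of angle ∠CTD = 90°.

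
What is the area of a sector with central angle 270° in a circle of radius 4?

Sector area = π(4²)(3/4) = 12*pi

12*pi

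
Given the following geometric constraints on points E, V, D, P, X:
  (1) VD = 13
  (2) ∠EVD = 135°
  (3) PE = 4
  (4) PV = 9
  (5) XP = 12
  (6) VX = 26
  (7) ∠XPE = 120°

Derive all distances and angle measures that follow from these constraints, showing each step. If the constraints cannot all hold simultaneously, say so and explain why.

These constraints are not satisfiable: by the triangle inequality in triangle PVX, (4) PV = 9 and (5) XP = 12 force VX ≤ 9 + 12 = 21, but (6) says VX = 26. No planar figure meets all of them, so nothing further can be derived.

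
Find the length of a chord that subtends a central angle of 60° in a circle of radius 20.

Chord length = 2r sin(θ/2)
= 2 × 20 × sin(60°/2)
= 2 × 20 × sin(30°)
= 20

20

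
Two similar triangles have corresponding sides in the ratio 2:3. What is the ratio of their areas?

Area scales with the square of linear dimensions. If every length is multiplied by 2/3, then the area is multiplied by (2/3)^2 = 4/9.
The area ratio is 4:9.

4:9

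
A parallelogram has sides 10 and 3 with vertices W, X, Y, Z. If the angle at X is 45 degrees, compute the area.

The area of a parallelogram equals the product of two adjacent sides times the sine of the included angle.
This is because the height equals 3 * sin(45°) = 3*sqrt(2)/2.
Area = 10 * 3*sqrt(2)/2 = 15*sqrt(2)

15*sqrt(2)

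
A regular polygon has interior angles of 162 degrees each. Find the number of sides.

The exterior angle is the supplement of the interior angle: 180 - 162 = 18 degrees.
Since the exterior angles of any convex polygon sum to 360 degrees, the number of sides is 360 / 18 = 20.

20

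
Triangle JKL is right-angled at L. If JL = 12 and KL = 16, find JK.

JK = sqrt(12^2 + 16^2) = sqrt(400) = 20

20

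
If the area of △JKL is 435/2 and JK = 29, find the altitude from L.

Area = (1/2) * base * height
height = 2 * Area / base
height = 2 * 435/2 / 29
height = 435 / 29
height = 15

15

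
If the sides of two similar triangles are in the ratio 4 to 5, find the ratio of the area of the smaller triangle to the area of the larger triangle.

Area ratio = (side ratio)^2 = (4/5)^2 = 16:25.

16:25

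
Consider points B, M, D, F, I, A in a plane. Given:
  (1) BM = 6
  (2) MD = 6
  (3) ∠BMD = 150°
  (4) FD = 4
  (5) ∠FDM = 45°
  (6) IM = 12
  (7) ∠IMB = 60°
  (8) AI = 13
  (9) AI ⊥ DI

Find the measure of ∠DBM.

Step 1: By the law of cosines on triangle BMD: BD² = 6² + 6² − 2·6·6·cos(150°) = 134.35, so BD ≈ 11.59.
Step 2: By the inverse law of cosines on triangle DBM: cos(∠DBM) = (11.59² + 6² − 6²) / (2·11.59·6) = 134.35/139.09 = 0.9659, so ∠DBM = 15°.

Therefore, the measure of angle ∠DBM = 15°.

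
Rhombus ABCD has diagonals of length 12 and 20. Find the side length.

The diagonals of a rhombus bisect each other at right angles.
Half-diagonals: 12/2 = 6 and 20/2 = 10
side = sqrt(6^2 + 10^2)
side = sqrt(36 + 100)
side = sqrt(136) = 2*sqrt(34)

2*sqrt(34)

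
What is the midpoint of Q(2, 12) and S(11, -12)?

The midpoint is the average of the coordinates:
x: (2 + 11)/2 = 13/2
y: (12 + -12)/2 = 0
Midpoint = (13/2, 0)

(13/2, 0)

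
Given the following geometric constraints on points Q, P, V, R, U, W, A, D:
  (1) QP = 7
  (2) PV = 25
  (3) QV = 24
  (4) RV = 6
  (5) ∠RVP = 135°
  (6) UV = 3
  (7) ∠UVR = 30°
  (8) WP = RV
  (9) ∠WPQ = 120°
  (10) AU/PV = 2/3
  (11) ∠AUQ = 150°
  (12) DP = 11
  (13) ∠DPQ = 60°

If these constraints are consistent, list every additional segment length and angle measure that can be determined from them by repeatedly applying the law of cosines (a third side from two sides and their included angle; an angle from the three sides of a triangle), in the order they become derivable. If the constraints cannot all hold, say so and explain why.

The constraints are consistent. Derivable facts, in order:
After 1 step:
- PR ≈ 29.55
- QD = √93
- QW = √127
- RU ≈ 3.72
- ∠PQV = 90°
- ∠PVQ = 16.26°
- ∠QPV = 73.74°
After 2 steps:
- ∠DQP = 81.05°
- ∠PDQ = 38.95°
- ∠PQW = 27.46°
- ∠PRV = 36.74°
- ∠PWQ = 32.54°
- ∠RPV = 8.26°
- ∠RUV = 126.21°
- ∠URV = 23.79°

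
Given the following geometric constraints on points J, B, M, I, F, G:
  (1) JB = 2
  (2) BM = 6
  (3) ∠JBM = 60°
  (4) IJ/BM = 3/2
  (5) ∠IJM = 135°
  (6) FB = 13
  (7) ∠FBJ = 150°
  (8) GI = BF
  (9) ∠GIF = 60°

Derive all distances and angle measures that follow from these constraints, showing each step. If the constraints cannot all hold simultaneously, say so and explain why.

The constraints are consistent.

From the given relations:
  IJ = 3/2·BM = 3/2·6 = 9
  GI = BF = 13

Step 1: From JB = 2, BM = 6, and ∠JBM = 60°, by the law of cosines:
  JM² = JB² + BM² - 2·JB·BM·cos(60°) = 4 + 36 - 12 = 28
  JM = 2·√7

Step 2: From JB = 2, BF = 13, and ∠JBF = 150°, by the law of cosines:
  JF² = JB² + BF² - 2·JB·BF·cos(150°) = 4 + 169 + 45.03 = 218
  JF ≈ 14.77

Step 3: From MJ = 2·√7, JI = 9, and ∠MJI = 135°, by the law of cosines:
  MI² = MJ² + JI² - 2·MJ·JI·cos(135°) = 28 + 81 + 67.35 = 176.3
  MI ≈ 13.28

Step 4: From JB = 2, JF = 14.77, BF = 13, by the inverse law of cosines:
  cos(∠BJF) = (JB² + JF² - BF²) / (2·JB·JF)
  ∠BJF = 26.12°

Step 5: From JB = 2, JM = 2·√7, BM = 6, by the inverse law of cosines:
  cos(∠BJM) = (JB² + JM² - BM²) / (2·JB·JM)
  ∠BJM = 100.89°

Step 6: From MB = 6, MJ = 2·√7, BJ = 2, by the inverse law of cosines:
  cos(∠BMJ) = (MB² + MJ² - BJ²) / (2·MB·MJ)
  ∠BMJ = 19.11°

Step 7: From FB = 13, FJ = 14.77, BJ = 2, by the inverse law of cosines:
  cos(∠BFJ) = (FB² + FJ² - BJ²) / (2·FB·FJ)
  ∠BFJ = 3.88°

Step 8: From MI = 13.28, MJ = 2·√7, IJ = 9, by the inverse law of cosines:
  cos(∠IMJ) = (MI² + MJ² - IJ²) / (2·MI·MJ)
  ∠IMJ = 28.63°

Step 9: From IJ = 9, IM = 13.28, JM = 2·√7, by the inverse law of cosines:
  cos(∠JIM) = (IJ² + IM² - JM²) / (2·IJ·IM)
  ∠JIM = 16.37°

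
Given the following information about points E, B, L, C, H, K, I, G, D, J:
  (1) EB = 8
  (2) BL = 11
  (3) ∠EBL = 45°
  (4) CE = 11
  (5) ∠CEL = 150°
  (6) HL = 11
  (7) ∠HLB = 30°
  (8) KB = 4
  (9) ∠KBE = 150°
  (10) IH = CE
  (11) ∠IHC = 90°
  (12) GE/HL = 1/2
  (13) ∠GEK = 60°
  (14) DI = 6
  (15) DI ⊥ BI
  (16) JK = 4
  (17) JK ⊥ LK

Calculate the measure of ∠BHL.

Step 1: By the law of cosines on triangle HLB: HB² = 11² + 11² − 2·11·11·cos(30°) = 32.42, so HB ≈ 5.69.
Step 2: By the inverse law of cosines on triangle BHL: cos(∠BHL) = (5.69² + 11² − 11²) / (2·5.69·11) = 32.42/125.27 = 0.2588, so ∠BHL = 75°.

Therefore, the measure of angle ∠BHL = 75°.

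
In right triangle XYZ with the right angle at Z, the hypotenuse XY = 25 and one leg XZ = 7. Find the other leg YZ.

Rearranging the Pythagorean theorem to solve for the unknown leg:
leg^2 = hypotenuse^2 - known_leg^2 = 625 - 49 = 576
leg = sqrt(576) = 24.

24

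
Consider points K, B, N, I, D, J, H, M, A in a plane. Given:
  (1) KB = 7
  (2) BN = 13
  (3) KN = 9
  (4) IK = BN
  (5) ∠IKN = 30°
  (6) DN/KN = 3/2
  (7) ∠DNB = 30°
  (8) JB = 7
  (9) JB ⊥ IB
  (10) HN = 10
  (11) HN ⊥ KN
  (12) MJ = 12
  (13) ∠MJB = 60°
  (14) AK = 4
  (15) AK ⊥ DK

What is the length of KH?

Step 1: By the law of cosines on triangle KNH: KH² = 9² + 10² − 2·9·10·cos(90°) = 181, so KH = √181.

Therefore, the length of KH = √181.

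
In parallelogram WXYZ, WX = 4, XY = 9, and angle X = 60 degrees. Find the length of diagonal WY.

Using the law of cosines:
d^2 = 4^2 + 9^2 - 2(4)(9)cos(60 degrees)
d^2 = 16 + 81 - 72*1/2
d^2 = 61
d = sqrt(61)

sqrt(61)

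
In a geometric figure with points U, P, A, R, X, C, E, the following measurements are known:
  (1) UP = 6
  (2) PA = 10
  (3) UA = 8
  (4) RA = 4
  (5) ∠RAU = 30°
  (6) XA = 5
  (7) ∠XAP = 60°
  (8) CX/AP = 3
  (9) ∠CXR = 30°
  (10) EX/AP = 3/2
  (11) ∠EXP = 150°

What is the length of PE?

From the given relations: EX = 3/2·AP = 3/2·10 = 15.
Step 1: By the law of cosines on triangle XAP: XP² = 5² + 10² − 2·5·10·cos(60°) = 75, so XP = 5·√3.
Step 2: By the law of cosines on triangle PXE: PE² = (5·√3)² + 15² − 2·5·√3·15·cos(150°) = 525, so PE = 5·√21.

Therefore, the length of PE = 5·√21.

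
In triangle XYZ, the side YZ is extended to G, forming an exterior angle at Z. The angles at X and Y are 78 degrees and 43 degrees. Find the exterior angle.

By the exterior angle theorem, an exterior angle of a triangle equals the sum of the two remote interior angles.
Exterior angle = angle X + angle Y
Exterior angle = 78 + 43 = 121 degrees

121 degrees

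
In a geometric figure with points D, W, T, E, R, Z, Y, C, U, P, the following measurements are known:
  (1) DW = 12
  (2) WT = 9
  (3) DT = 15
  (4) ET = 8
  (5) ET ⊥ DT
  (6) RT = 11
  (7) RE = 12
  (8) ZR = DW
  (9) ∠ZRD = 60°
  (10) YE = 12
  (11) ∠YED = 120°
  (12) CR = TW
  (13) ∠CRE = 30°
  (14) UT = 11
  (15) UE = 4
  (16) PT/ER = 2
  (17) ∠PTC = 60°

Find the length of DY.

Step 1: By the law of cosines on triangle ETD: ED² = 8² + 15² − 2·8·15·cos(90°) = 289, so ED = 17.
Step 2: By the law of cosines on triangle DEY: DY² = 17² + 12² − 2·17·12·cos(120°) = 637, so DY = 7·√13.

Therefore, the length of DY = 7·√13.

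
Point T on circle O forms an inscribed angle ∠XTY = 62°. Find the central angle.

The inscribed angle theorem states that a central angle is always twice any inscribed angle that subtends the same arc.
Since the inscribed angle is 62°, the central angle = 2 × 62° = 124°.

124°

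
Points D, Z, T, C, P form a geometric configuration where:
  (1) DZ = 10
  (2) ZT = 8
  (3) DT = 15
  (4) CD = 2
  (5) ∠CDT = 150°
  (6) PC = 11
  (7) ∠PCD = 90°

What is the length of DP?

Step 1: By the law of cosines on triangle DCP: DP² = 2² + 11² − 2·2·11·cos(90°) = 125, so DP = 5·√5.

Therefore, the length of DP = 5·√5.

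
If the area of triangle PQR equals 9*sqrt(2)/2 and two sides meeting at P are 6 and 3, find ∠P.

Area = (1/2) * a * b * sin(C)
sin(C) = 2 * Area / (a * b)
sin(C) = 2 * 9*sqrt(2)/2 / (6 * 3)
sin(C) = sqrt(2)/2
C = arcsin(sqrt(2)/2) = 45°
Since sin(180° - C) = sin(C), the obtuse angle 135° gives the same area, so C = 45° or C = 135°.

45° or 135°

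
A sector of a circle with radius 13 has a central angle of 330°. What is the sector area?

Sector area = πr² × θ/360
= π × 13² × 11/12
= π × 169 × 11/12
= 1859*pi/12

1859*pi/12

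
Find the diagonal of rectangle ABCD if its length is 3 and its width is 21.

A rectangle's diagonal splits it into two right triangles, with the diagonal as the hypotenuse.
By the Pythagorean theorem, d^2 = 3^2 + 21^2 = 450.
Therefore d = sqrt(450) = 15*sqrt(2).

15*sqrt(2)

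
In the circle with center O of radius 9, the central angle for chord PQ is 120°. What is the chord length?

Chord = 2(9) sin(60°) = 9*sqrt(3)

9*sqrt(3)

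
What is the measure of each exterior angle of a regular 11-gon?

Each exterior angle of a regular n-gon is 360 / n.
For n = 11: 360 / 11 = 360/11 degrees.

360/11 degrees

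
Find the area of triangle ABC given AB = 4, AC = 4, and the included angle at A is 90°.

When two sides and the included angle are known, the area formula is (1/2)ab sin(C).
The height from one side to the opposite vertex is 4 sin(90°) = 4.
Area = (1/2) * 4 * 4 = 8.

8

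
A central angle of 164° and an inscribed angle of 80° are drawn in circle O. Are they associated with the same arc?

By the inscribed angle theorem, the inscribed angle for a central angle of 164° should be 164° / 2 = 82°.
The given inscribed angle is 80°, which does not equal 82°.
Therefore, no, they do not correspond to the same arc.

No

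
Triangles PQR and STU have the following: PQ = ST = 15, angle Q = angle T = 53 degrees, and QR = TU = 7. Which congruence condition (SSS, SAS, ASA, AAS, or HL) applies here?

The given information provides:
PQ = ST = 15, angle Q = angle T = 53 degrees, and QR = TU = 7
This matches the SAS congruence theorem.
Two pairs of corresponding sides and the included angle are equal (Side-Angle-Side).

SAS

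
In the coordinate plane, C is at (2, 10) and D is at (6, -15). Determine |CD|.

The horizontal distance is |6 - 2| = 4 and the vertical distance is |-15 - 10| = 25.
By the Pythagorean theorem, d = sqrt(4^2 + 25^2) = sqrt(641).

sqrt(641)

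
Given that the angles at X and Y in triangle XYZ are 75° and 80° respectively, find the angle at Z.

The interior angles sum to 180°: angle Z = 180 - 75 - 80 = 25°.
The triangle is acute (angles 75°, 80°, 25°).

25 degrees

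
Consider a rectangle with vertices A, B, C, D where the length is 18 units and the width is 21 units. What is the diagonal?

Using the Pythagorean theorem:
d² = 18² + 21² = 324 + 441 = 765
d = sqrt(765) = 3*sqrt(85)

3*sqrt(85)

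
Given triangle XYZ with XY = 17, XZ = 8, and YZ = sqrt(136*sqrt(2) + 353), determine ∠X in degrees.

When all three sides of a triangle are known, the law of cosines can be rearranged to find any angle.
cos(C) = (a² + b² - c²) / (2ab) gives cos(X) = -sqrt(2)/2.
Taking the inverse cosine: X = 135°.

135°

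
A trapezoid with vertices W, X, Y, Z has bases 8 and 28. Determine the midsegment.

The midsegment of a trapezoid = (base1 + base2) / 2
midsegment = (8 + 28) / 2
midsegment = 36 / 2
midsegment = 18

18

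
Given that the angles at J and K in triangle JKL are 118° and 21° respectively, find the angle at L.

The interior angles sum to 180°: angle L = 180 - 118 - 21 = 41°.
The triangle is obtuse (angles 118°, 21°, 41°).

41 degrees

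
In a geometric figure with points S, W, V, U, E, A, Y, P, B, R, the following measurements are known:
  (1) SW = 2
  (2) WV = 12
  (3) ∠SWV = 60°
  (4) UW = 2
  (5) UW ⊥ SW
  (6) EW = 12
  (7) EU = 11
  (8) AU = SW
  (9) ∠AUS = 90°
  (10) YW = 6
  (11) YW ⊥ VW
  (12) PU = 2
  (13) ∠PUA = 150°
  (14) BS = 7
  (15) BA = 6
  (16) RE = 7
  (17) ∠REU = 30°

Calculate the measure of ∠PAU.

From the given relations: AU = SW = 2.
Step 1: By the law of cosines on triangle AUP: AP² = 2² + 2² − 2·2·2·cos(150°) = 14.93, so AP ≈ 3.86.
Step 2: By the inverse law of cosines on triangle PAU: cos(∠PAU) = (3.86² + 2² − 2²) / (2·3.86·2) = 14.93/15.45 = 0.9659, so ∠PAU = 15°.

Therefore, the measure of angle ∠PAU = 15°.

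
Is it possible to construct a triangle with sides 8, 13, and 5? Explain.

No.
The triangle inequality is violated: 8 + 5 = 13 ≤ 13.
These lengths cannot form a triangle.

No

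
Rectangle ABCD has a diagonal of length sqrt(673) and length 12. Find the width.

The diagonal of a rectangle forms a right triangle with the two sides.
Rearranging the Pythagorean theorem: missing side = sqrt(d^2 - known^2).
= sqrt(673 - 144) = sqrt(529) = 23.

23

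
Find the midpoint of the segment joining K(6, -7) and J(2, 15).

The midpoint is the average of the coordinates:
x: (6 + 2)/2 = 4
y: (-7 + 15)/2 = 4
Midpoint = (4, 4)

(4, 4)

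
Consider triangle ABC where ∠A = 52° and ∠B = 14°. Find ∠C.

Let angle C = x. Then 52 + 14 + x = 180.
x = 180 - 66 = 114 degrees.

114 degrees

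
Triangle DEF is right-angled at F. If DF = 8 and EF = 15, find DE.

In a right triangle, the square of the hypotenuse equals the sum of the squares of the two legs.
The legs are 8 and 15, so the hypotenuse = sqrt(64 + 225) = sqrt(289) = 17.

17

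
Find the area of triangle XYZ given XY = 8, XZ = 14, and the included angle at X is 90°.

Area = (1/2)(8)(14) sin(90°) = (1/2)(8)(14)(1) = 56

56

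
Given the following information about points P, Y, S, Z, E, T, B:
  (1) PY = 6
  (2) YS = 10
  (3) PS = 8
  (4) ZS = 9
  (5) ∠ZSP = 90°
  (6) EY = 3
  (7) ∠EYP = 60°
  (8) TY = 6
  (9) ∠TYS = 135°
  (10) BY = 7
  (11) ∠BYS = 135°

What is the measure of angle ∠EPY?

Step 1: By the law of cosines on triangle PYE: PE² = 6² + 3² − 2·6·3·cos(60°) = 27, so PE = 3·√3.
Step 2: By the inverse law of cosines on triangle EPY: cos(∠EPY) = ((3·√3)² + 6² − 3²) / (2·3·√3·6) = 54/62.35 = 0.866, so ∠EPY = 30°.

Therefore, the measure of angle ∠EPY = 30°.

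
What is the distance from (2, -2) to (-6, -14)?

d = sqrt((-8)^2 + (-12)^2) = sqrt(208) = 4*sqrt(13)

4*sqrt(13)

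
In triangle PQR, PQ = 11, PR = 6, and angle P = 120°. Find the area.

Area = (1/2) * PQ * PR * sin(P)
Area = (1/2) * 11 * 6 * sin(120°)
Area = (1/2) * 11 * 6 * sqrt(3)/2
Area = 33*sqrt(3)/2

33*sqrt(3)/2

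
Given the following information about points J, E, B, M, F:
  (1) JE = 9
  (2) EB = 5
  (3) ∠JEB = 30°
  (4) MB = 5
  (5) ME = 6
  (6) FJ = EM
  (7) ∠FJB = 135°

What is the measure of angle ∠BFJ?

From the given relations: FJ = EM = 6.
Step 1: By the law of cosines on triangle BEJ: BJ² = 5² + 9² − 2·5·9·cos(30°) = 28.06, so BJ ≈ 5.3.
Step 2: By the law of cosines on triangle FJB: FB² = 6² + 5.3² − 2·6·5.3·cos(135°) = 109, so FB ≈ 10.44.
Step 3: By the inverse law of cosines on triangle BFJ: cos(∠BFJ) = (10.44² + 6² − 5.3²) / (2·10.44·6) = 116.95/125.29 = 0.9334, so ∠BFJ = 21.02°.

Therefore, the measure of angle ∠BFJ = 21.02°.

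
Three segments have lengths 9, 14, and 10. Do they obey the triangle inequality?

Check all three triangle inequalities:
9 + 14 = 23 > 10 ✓
9 + 10 = 19 > 14 ✓
14 + 10 = 24 > 9 ✓
All conditions hold, so these sides form a valid triangle.

Yes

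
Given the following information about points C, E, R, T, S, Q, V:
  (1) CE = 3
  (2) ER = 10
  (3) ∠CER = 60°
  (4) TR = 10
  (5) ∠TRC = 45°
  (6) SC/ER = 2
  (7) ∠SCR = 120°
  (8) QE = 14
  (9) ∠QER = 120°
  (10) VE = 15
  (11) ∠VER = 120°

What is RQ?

Step 1: By the law of cosines on triangle REQ: RQ² = 10² + 14² − 2·10·14·cos(120°) = 436, so RQ = 2·√109.

Therefore, the length of RQ = 2·√109.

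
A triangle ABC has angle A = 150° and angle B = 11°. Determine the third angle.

Let angle C = x. Then 150 + 11 + x = 180.
x = 180 - 161 = 19 degrees.

19 degrees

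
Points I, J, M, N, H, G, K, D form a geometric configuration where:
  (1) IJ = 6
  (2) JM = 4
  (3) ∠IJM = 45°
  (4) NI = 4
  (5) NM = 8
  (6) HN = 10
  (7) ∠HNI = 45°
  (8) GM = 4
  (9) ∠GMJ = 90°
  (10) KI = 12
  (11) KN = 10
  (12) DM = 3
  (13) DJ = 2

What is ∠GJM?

Step 1: By the law of cosines on triangle JMG: JG² = 4² + 4² − 2·4·4·cos(90°) = 32, so JG = 4·√2.
Step 2: By the inverse law of cosines on triangle GJM: cos(∠GJM) = ((4·√2)² + 4² − 4²) / (2·4·√2·4) = 32/45.25 = 0.7071, so ∠GJM = 45°.

Therefore, the measure of angle ∠GJM = 45°.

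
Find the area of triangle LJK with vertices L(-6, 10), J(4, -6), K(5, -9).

Using the Shoelace formula for a triangle:
Area = (1/2)|x0(y1 - y2) + x1(y2 - y0) + x2(y0 - y1)|
Area = (1/2)|-6(-6 - -9) + 4(-9 - 10) + 5(10 - -6)|
Area = (1/2)|-18 + -76 + 80|
Area = (1/2)|-14|
Area = (1/2)(14)
Area = 7

7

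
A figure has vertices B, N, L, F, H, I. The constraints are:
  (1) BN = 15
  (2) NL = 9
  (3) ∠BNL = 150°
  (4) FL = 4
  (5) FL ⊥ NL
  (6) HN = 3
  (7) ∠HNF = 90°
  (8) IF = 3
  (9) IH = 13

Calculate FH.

Step 1: By the law of cosines on triangle FLN: FN² = 4² + 9² − 2·4·9·cos(90°) = 97, so FN = √97.
Step 2: By the law of cosines on triangle FNH: FH² = √97² + 3² − 2·√97·3·cos(90°) = 106, so FH = √106.

Therefore, the length of FH = √106.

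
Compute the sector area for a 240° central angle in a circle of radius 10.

Sector area = πr² × θ/360
= π × 10² × 2/3
= π × 100 × 2/3
= 200*pi/3

200*pi/3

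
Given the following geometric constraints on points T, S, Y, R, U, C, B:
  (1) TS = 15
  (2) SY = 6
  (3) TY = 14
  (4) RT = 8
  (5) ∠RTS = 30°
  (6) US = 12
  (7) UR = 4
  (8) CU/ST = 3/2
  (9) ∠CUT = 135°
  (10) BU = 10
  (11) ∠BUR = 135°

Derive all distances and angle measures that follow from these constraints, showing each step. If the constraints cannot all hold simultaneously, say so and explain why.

The constraints are consistent.

From the given relations:
  CU = 3/2·ST = 3/2·15 ≈ 22.5

Step 1: From ST = 15, TR = 8, and ∠STR = 30°, by the law of cosines:
  SR² = ST² + TR² - 2·ST·TR·cos(30°) = 225 + 64 - 207.8 = 81.15
  SR ≈ 9.01

Step 2: From RU = 4, UB = 10, and ∠RUB = 135°, by the law of cosines:
  RB² = RU² + UB² - 2·RU·UB·cos(135°) = 16 + 100 + 56.57 = 172.6
  RB ≈ 13.14

Step 3: From TS = 15, TY = 14, SY = 6, by the inverse law of cosines:
  cos(∠STY) = (TS² + TY² - SY²) / (2·TS·TY)
  ∠STY = 23.56°

Step 4: From ST = 15, SY = 6, TY = 14, by the inverse law of cosines:
  cos(∠TSY) = (ST² + SY² - TY²) / (2·ST·SY)
  ∠TSY = 68.83°

Step 5: From YS = 6, YT = 14, ST = 15, by the inverse law of cosines:
  cos(∠SYT) = (YS² + YT² - ST²) / (2·YS·YT)
  ∠SYT = 87.61°

Step 6: From SR = 9.01, ST = 15, RT = 8, by the inverse law of cosines:
  cos(∠RST) = (SR² + ST² - RT²) / (2·SR·ST)
  ∠RST = 26.36°

Step 7: From SR = 9.01, SU = 12, RU = 4, by the inverse law of cosines:
  cos(∠RSU) = (SR² + SU² - RU²) / (2·SR·SU)
  ∠RSU = 14.67°

Step 8: From RB = 13.14, RU = 4, BU = 10, by the inverse law of cosines:
  cos(∠BRU) = (RB² + RU² - BU²) / (2·RB·RU)
  ∠BRU = 32.57°

Step 9: From RS = 9.01, RT = 8, ST = 15, by the inverse law of cosines:
  cos(∠SRT) = (RS² + RT² - ST²) / (2·RS·RT)
  ∠SRT = 123.64°

Step 10: From RS = 9.01, RU = 4, SU = 12, by the inverse law of cosines:
  cos(∠SRU) = (RS² + RU² - SU²) / (2·RS·RU)
  ∠SRU = 130.54°

Step 11: From UR = 4, US = 12, RS = 9.01, by the inverse law of cosines:
  cos(∠RUS) = (UR² + US² - RS²) / (2·UR·US)
  ∠RUS = 34.78°

Step 12: From BR = 13.14, BU = 10, RU = 4, by the inverse law of cosines:
  cos(∠RBU) = (BR² + BU² - RU²) / (2·BR·BU)
  ∠RBU = 12.43°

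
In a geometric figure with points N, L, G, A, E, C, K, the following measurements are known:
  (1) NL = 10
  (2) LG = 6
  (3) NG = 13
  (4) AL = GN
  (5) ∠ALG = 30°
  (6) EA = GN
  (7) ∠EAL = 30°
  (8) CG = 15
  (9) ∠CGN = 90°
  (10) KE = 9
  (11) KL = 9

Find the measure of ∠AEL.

From the given relations: EA = GN = 13; AL = GN = 13.
Step 1: By the law of cosines on triangle EAL: EL² = 13² + 13² − 2·13·13·cos(30°) = 45.28, so EL ≈ 6.73.
Step 2: By the inverse law of cosines on triangle AEL: cos(∠AEL) = (13² + 6.73² − 13²) / (2·13·6.73) = 45.28/174.96 = 0.2588, so ∠AEL = 75°.

Therefore, the measure of angle ∠AEL = 75°.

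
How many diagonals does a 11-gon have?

The number of diagonals in an n-gon is n(n - 3)/2.
For n = 11: 11(11 - 3)/2 = 11 × 8 / 2 = 44.

44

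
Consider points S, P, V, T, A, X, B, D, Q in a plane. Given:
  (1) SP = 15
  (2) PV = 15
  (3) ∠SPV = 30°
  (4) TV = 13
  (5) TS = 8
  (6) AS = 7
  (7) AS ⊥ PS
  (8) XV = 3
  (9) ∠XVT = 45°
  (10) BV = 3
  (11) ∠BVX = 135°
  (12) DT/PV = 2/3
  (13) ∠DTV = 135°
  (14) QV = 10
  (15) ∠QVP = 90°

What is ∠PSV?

Step 1: By the law of cosines on triangle SPV: SV² = 15² + 15² − 2·15·15·cos(30°) = 60.29, so SV ≈ 7.76.
Step 2: By the inverse law of cosines on triangle PSV: cos(∠PSV) = (15² + 7.76² − 15²) / (2·15·7.76) = 60.29/232.94 = 0.2588, so ∠PSV = 75°.

Therefore, the measure of angle ∠PSV = 75°.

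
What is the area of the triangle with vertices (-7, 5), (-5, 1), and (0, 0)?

Shoelace: Area = (1/2)|-7(1-0) + -5(0-5) + 0(5-1)| = (1/2)(18) = 9

9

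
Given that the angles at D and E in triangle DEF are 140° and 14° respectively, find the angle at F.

angle F = 180 - 140 - 14 = 26 degrees.

26 degrees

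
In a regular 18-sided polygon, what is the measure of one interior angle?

Each interior angle of a regular n-gon is (n - 2) * 180 / n.
For n = 18: (18 - 2) * 180 / 18 = 2880/18 = 160 degrees.

160 degrees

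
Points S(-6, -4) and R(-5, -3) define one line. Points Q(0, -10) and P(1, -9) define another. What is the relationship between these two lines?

Slope of line 1: m1 = (-3 - -4)/(-5 - -6) = 1/1 = 1
Slope of line 2: m2 = (-9 - -10)/(1 - 0) = 1/1 = 1
m1 = m2, so the lines are parallel.

Parallel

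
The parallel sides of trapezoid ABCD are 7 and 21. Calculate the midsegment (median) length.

The midsegment (median) of a trapezoid connects the midpoints of the non-parallel sides.
Its length is the average of the two bases: (7 + 21) / 2 = 14.

14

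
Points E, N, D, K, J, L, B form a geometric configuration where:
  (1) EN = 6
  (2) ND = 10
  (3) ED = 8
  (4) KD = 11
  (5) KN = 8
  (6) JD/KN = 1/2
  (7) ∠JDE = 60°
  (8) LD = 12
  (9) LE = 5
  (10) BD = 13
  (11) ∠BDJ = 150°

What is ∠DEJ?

From the given relations: JD = 1/2·KN = 1/2·8 = 4.
Step 1: By the law of cosines on triangle EDJ: EJ² = 8² + 4² − 2·8·4·cos(60°) = 48, so EJ = 4·√3.
Step 2: By the inverse law of cosines on triangle DEJ: cos(∠DEJ) = (8² + (4·√3)² − 4²) / (2·8·4·√3) = 96/110.85 = 0.866, so ∠DEJ = 30°.

Therefore, the measure of angle ∠DEJ = 30°.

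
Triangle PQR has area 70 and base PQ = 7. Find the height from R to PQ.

Rearranging the area formula Area = (1/2) * base * height:
height = 2 * Area / base = 2 * 70 / 7 = 20.

20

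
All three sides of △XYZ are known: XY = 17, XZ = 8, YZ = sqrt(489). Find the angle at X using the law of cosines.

cos(X) = (17² + 8² - (sqrt(489))²) / (2 × 17 × 8) = -1/2, so X = arccos(-1/2) = 120°.

120°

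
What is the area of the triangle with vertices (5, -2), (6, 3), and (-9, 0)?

Shoelace: Area = (1/2)|5(3-0) + 6(0--2) + -9(-2-3)| = (1/2)(72) = 36

36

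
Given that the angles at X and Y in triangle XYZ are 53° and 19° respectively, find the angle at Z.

The interior angles sum to 180°: angle Z = 180 - 53 - 19 = 108°.
The triangle is obtuse (angles 53°, 19°, 108°).

108 degrees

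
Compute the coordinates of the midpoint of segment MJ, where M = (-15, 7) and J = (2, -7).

M = ((x₁ + x₂)/2, (y₁ + y₂)/2)
= ((-15 + 2)/2, (7 + -7)/2)
= (-13/2, 0/2) = (-13/2, 0)

(-13/2, 0)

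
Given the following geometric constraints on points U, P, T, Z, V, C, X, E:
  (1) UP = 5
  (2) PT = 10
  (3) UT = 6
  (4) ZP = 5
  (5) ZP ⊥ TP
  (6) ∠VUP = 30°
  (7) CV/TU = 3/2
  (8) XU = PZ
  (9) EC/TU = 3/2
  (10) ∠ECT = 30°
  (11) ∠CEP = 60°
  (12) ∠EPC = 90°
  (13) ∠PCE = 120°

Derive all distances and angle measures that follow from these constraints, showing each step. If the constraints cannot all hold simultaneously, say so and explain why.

These constraints are not satisfiable: (11), (12) and (13) are the three interior angles of triangle CEP, which must sum to 180°, but 60° + 90° + 120° = 270°. No planar figure meets all of them, so nothing further can be derived.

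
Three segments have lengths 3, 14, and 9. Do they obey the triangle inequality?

Check the triangle inequality: 3 + 9 = 12 ≤ 14.
Since the sum of two sides does not exceed the third, no triangle can be formed.

No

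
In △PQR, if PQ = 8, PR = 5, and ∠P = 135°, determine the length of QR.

Law of cosines: QR^2 = 8^2 + 5^2 - 2(8)(5)cos(135°) = 40*sqrt(2) + 89, so QR = sqrt(40*sqrt(2) + 89).

sqrt(40*sqrt(2) + 89)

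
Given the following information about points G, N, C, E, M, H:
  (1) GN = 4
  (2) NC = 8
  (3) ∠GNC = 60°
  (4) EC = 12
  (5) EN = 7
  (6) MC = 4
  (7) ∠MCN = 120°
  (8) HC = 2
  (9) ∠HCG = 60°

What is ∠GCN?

Step 1: By the law of cosines on triangle CNG: CG² = 8² + 4² − 2·8·4·cos(60°) = 48, so CG = 4·√3.
Step 2: By the inverse law of cosines on triangle GCN: cos(∠GCN) = ((4·√3)² + 8² − 4²) / (2·4·√3·8) = 96/110.85 = 0.866, so ∠GCN = 30°.

Therefore, the measure of angle ∠GCN = 30°.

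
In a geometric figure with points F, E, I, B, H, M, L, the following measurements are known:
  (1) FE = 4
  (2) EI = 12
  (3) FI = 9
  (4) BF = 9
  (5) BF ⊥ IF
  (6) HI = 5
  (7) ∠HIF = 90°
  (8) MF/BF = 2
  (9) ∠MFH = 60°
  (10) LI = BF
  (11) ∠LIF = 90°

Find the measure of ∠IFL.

From the given relations: LI = BF = 9.
Step 1: By the law of cosines on triangle FIL: FL² = 9² + 9² − 2·9·9·cos(90°) = 162, so FL = 9·√2.
Step 2: By the inverse law of cosines on triangle IFL: cos(∠IFL) = (9² + (9·√2)² − 9²) / (2·9·9·√2) = 162/229.1 = 0.7071, so ∠IFL = 45°.

Therefore, the measure of angle ∠IFL = 45°.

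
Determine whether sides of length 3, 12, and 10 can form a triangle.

Check all three triangle inequalities:
3 + 12 = 15 > 10 ✓
3 + 10 = 13 > 12 ✓
12 + 10 = 22 > 3 ✓
All conditions hold, so these sides form a valid triangle.

Yes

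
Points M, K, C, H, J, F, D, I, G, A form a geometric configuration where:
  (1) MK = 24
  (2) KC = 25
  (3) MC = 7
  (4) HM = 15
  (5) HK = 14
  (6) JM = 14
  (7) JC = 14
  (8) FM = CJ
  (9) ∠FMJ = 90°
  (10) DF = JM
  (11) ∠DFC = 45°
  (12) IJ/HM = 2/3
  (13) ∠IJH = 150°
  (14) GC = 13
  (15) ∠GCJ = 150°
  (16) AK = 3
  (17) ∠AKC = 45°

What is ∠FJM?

From the given relations: FM = CJ = 14.
Step 1: By the law of cosines on triangle JMF: JF² = 14² + 14² − 2·14·14·cos(90°) = 392, so JF = 14·√2.
Step 2: By the inverse law of cosines on triangle FJM: cos(∠FJM) = ((14·√2)² + 14² − 14²) / (2·14·√2·14) = 392/554.37 = 0.7071, so ∠FJM = 45°.

Therefore, the measure of angle ∠FJM = 45°.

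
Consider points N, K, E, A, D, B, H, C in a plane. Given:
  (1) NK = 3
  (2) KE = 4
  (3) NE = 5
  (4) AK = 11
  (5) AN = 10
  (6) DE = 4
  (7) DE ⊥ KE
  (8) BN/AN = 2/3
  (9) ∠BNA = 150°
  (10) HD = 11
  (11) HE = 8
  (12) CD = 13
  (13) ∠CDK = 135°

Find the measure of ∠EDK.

Step 1: By the law of cosines on triangle DEK: DK² = 4² + 4² − 2·4·4·cos(90°) = 32, so DK = 4·√2.
Step 2: By the inverse law of cosines on triangle EDK: cos(∠EDK) = (4² + (4·√2)² − 4²) / (2·4·4·√2) = 32/45.25 = 0.7071, so ∠EDK = 45°.

Therefore, the measure of angle ∠EDK = 45°.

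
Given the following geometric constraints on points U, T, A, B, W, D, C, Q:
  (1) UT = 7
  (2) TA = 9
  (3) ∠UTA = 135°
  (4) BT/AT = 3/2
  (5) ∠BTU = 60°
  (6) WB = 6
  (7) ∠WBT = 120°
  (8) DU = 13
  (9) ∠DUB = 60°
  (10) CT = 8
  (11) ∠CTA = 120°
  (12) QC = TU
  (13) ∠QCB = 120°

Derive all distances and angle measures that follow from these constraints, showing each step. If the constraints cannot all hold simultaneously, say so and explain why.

The constraints are consistent.

From the given relations:
  BT = 3/2·AT = 3/2·9 ≈ 13.5
  QC = TU = 7

Step 1: From UT = 7, TA = 9, and ∠UTA = 135°, by the law of cosines:
  UA² = UT² + TA² - 2·UT·TA·cos(135°) = 49 + 81 + 89.1 = 219.1
  UA ≈ 14.8

Step 2: From UT = 7, TB = 13.5, and ∠UTB = 60°, by the law of cosines:
  UB² = UT² + TB² - 2·UT·TB·cos(60°) = 49 + 182.2 - 94.5 = 136.8
  UB ≈ 11.69

Step 3: From TB = 13.5, BW = 6, and ∠TBW = 120°, by the law of cosines:
  TW² = TB² + BW² - 2·TB·BW·cos(120°) = 182.2 + 36 + 81 = 299.2
  TW ≈ 17.3

Step 4: From AT = 9, TC = 8, and ∠ATC = 120°, by the law of cosines:
  AC² = AT² + TC² - 2·AT·TC·cos(120°) = 81 + 64 + 72 = 217
  AC ≈ 14.73

Step 5: From BU = 11.69, UD = 13, and ∠BUD = 60°, by the law of cosines:
  BD² = BU² + UD² - 2·BU·UD·cos(60°) = 136.8 + 169 - 152 = 153.7
  BD ≈ 12.4

Step 6: From UA = 14.8, UT = 7, AT = 9, by the inverse law of cosines:
  cos(∠AUT) = (UA² + UT² - AT²) / (2·UA·UT)
  ∠AUT = 25.46°

Step 7: From UB = 11.69, UT = 7, BT = 13.5, by the inverse law of cosines:
  cos(∠BUT) = (UB² + UT² - BT²) / (2·UB·UT)
  ∠BUT = 88.78°

Step 8: From TB = 13.5, TW = 17.3, BW = 6, by the inverse law of cosines:
  cos(∠BTW) = (TB² + TW² - BW²) / (2·TB·TW)
  ∠BTW = 17.48°

Step 9: From AC = 14.73, AT = 9, CT = 8, by the inverse law of cosines:
  cos(∠CAT) = (AC² + AT² - CT²) / (2·AC·AT)
  ∠CAT = 28.05°

Step 10: From AT = 9, AU = 14.8, TU = 7, by the inverse law of cosines:
  cos(∠TAU) = (AT² + AU² - TU²) / (2·AT·AU)
  ∠TAU = 19.54°

Step 11: From BT = 13.5, BU = 11.69, TU = 7, by the inverse law of cosines:
  cos(∠TBU) = (BT² + BU² - TU²) / (2·BT·BU)
  ∠TBU = 31.22°

Step 12: From WB = 6, WT = 17.3, BT = 13.5, by the inverse law of cosines:
  cos(∠BWT) = (WB² + WT² - BT²) / (2·WB·WT)
  ∠BWT = 42.52°

Step 13: From CA = 14.73, CT = 8, AT = 9, by the inverse law of cosines:
  cos(∠ACT) = (CA² + CT² - AT²) / (2·CA·CT)
  ∠ACT = 31.95°

Step 14: From BD = 12.4, BU = 11.69, DU = 13, by the inverse law of cosines:
  cos(∠DBU) = (BD² + BU² - DU²) / (2·BD·BU)
  ∠DBU = 65.23°

Step 15: From DB = 12.4, DU = 13, BU = 11.69, by the inverse law of cosines:
  cos(∠BDU) = (DB² + DU² - BU²) / (2·DB·DU)
  ∠BDU = 54.77°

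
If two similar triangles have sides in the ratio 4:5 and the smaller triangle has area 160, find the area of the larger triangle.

For similar figures, the area ratio equals the square of the side ratio.
Side ratio (the smaller triangle to the larger triangle) = 4:5, so area ratio = 4^2:5^2 = 16:25.
If the area of the smaller triangle is 160, then the area of the larger triangle = 160 * (25/16) = 250.

250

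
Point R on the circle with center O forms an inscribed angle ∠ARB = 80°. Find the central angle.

Central angle = 2 × 80° = 160° (inscribed angle theorem).

160°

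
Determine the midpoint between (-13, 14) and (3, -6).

The midpoint is the point halfway along the segment.
Move half the horizontal distance: -13 + (3 - -13)/2 = -13 + 16/2 = -5
Move half the vertical distance: 14 + (-6 - 14)/2 = 14 + -20/2 = 4
Midpoint = (-5, 4)

(-5, 4)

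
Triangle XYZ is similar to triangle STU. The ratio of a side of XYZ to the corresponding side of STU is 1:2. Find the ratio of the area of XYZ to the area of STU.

The ratio of areas of similar triangles equals the square of the side ratio.
Side ratio = 1:2
Area ratio = (1/2)^2 = 1/4 = 1:4

1:4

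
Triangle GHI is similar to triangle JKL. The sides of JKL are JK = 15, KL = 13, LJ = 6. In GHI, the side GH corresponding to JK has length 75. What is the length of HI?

Since the triangles are similar, the ratio of corresponding sides is constant.
Scale factor k = GH / JK = 75 / 15 = 5
HI = k * KL = 5 * 13 = 65

65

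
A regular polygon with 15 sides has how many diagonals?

Each of the 15 vertices connects to 12 non-adjacent vertices via diagonals.
Total connections = 15 × 12 = 180, but each diagonal is counted twice.
Number of diagonals = 180 / 2 = 90.

90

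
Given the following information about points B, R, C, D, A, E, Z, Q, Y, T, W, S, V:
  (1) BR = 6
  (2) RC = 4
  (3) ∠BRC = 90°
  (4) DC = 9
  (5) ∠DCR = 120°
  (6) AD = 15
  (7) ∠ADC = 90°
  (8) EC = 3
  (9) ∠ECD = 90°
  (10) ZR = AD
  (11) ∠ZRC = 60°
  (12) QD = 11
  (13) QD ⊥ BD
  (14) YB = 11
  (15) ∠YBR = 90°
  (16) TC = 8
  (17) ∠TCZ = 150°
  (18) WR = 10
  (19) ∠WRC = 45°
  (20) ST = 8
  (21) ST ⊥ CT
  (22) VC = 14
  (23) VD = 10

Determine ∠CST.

Step 1: By the law of cosines on triangle STC: SC² = 8² + 8² − 2·8·8·cos(90°) = 128, so SC = 8·√2.
Step 2: By the inverse law of cosines on triangle CST: cos(∠CST) = ((8·√2)² + 8² − 8²) / (2·8·√2·8) = 128/181.02 = 0.7071, so ∠CST = 45°.

Therefore, the measure of angle ∠CST = 45°.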